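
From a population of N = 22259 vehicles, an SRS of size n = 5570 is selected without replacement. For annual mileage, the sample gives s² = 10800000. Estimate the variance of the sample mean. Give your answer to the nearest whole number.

Under SRS without replacement, Var(ȳ) = (1 − f)·s²/n with f = n/N = 5570/22259 = 0.25023586.
Var(ȳ) = (1 − 0.25023586)·10800000/5570 = 0.74976414·1938.9587 = 1453.7617.

1454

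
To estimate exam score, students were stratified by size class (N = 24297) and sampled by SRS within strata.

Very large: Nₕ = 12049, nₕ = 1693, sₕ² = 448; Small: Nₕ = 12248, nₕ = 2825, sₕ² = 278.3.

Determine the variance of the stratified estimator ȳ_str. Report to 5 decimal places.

Var(ȳ_str) = Σₕ Wₕ²(1 − fₕ)sₕ²/nₕ with Wₕ = Nₕ/N, N = 24297.
Very large: Wₕ = 0.49590484; term = 0.49590484²·(1 − 0.14050959)·448/1693 = 0.0559318.
Small: Wₕ = 0.50409516; term = 0.50409516²·(1 − 0.23064990)·278.3/2825 = 0.019259447.
Sum = 0.075191247.

0.07519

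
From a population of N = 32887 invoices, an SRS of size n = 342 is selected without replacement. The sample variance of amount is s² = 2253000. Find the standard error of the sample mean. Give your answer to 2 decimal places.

80.74

Under SRS without replacement, Var(ȳ) = (1 − f)·s²/n with f = n/N = 342/32887 = 0.01039925.
Var(ȳ) = (1 − 0.01039925)·2253000/342 = 0.98960075·6587.7193 = 6519.212.
SE(ȳ) = √(6519.212) = 80.74.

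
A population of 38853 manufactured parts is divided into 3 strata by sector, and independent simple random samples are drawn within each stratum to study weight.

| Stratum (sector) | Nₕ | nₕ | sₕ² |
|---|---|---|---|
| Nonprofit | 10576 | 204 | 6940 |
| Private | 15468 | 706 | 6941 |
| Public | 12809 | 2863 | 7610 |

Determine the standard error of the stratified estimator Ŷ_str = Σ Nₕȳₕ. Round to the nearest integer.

Var(Ŷ_str) = Σₕ Nₕ²(1 − fₕ)sₕ²/nₕ.
Nonprofit: 10576²·(1 − 204/10576)·6940/204 = 3.7317561 × 10^9.
Private: 15468²·(1 − 706/15468)·6941/706 = 2.2448985 × 10^9.
Public: 12809²·(1 − 2863/12809)·7610/2863 = 3.3863122 × 10^8.
Sum = 6.3152858 × 10^9.
SE = √(6.3152858 × 10^9) = 79469.

79469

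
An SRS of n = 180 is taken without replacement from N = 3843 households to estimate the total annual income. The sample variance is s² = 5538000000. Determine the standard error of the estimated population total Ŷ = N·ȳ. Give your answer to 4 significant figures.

2.081 × 10^7

Var(Ŷ) = N²·Var(ȳ) = N²·(1 − n/N)·s²/n.
f = 180/3843 = 0.04683841; Var(ȳ) = 0.95316159·5538000000/180 = 2.9325605 × 10^7.
Var(Ŷ) = 3843² · (2.9325605 × 10^7) = 4.3309957 × 10^14.
SE(Ŷ) = √(4.3309957 × 10^14) = 2.081 × 10^7.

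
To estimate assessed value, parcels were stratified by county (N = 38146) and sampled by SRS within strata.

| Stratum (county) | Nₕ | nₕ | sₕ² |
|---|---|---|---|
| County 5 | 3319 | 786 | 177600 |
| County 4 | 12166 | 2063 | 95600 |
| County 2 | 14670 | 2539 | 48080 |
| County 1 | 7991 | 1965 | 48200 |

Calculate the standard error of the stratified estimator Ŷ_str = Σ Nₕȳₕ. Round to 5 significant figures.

Var(Ŷ_str) = Σₕ Nₕ²(1 − fₕ)sₕ²/nₕ.
County 5: 3319²·(1 − 786/3319)·177600/786 = 1.899603 × 10^9.
County 4: 12166²·(1 − 2063/12166)·95600/2063 = 5.6958275 × 10^9.
County 2: 14670²·(1 − 2539/14670)·48080/2539 = 3.3699889 × 10^9.
County 1: 7991²·(1 − 1965/7991)·48200/1965 = 1.1811763 × 10^9.
Sum = 1.2146596 × 10^10.
SE = √(1.2146596 × 10^10) = 110210.

110210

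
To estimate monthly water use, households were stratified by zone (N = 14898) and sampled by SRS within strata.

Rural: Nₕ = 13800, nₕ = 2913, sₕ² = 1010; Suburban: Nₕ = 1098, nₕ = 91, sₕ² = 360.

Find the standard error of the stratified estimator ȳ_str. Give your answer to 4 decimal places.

Var(ȳ_str) = Σₕ Wₕ²(1 − fₕ)sₕ²/nₕ with Wₕ = Nₕ/N, N = 14898.
Rural: Wₕ = 0.92629883; term = 0.92629883²·(1 − 0.21108696)·1010/2913 = 0.23469955.
Suburban: Wₕ = 0.07370117; term = 0.07370117²·(1 − 0.08287796)·360/91 = 0.019707747.
Sum = 0.2544073.
SE = √(0.2544073) = 0.5044.

0.5044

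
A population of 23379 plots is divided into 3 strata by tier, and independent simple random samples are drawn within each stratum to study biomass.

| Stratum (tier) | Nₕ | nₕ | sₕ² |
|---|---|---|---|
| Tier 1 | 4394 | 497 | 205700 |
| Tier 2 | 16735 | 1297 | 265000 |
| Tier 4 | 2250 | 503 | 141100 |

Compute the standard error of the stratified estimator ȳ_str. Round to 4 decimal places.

Var(ȳ_str) = Σₕ Wₕ²(1 − fₕ)sₕ²/nₕ with Wₕ = Nₕ/N, N = 23379.
Tier 1: Wₕ = 0.18794645; term = 0.18794645²·(1 − 0.11310878)·205700/497 = 12.966313.
Tier 2: Wₕ = 0.71581334; term = 0.71581334²·(1 − 0.07750224)·265000/1297 = 96.57635.
Tier 4: Wₕ = 0.09624022; term = 0.09624022²·(1 − 0.22355556)·141100/503 = 2.0173562.
Sum = 111.56002.
SE = √(111.56002) = 10.5622.

10.5622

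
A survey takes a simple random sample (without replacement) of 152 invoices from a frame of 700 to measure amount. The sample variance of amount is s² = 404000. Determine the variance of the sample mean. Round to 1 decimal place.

Under SRS without replacement, Var(ȳ) = (1 − f)·s²/n with f = n/N = 152/700 = 0.21714286.
Var(ȳ) = (1 − 0.21714286)·404000/152 = 0.78285714·2657.8947 = 2080.7519.

2080.8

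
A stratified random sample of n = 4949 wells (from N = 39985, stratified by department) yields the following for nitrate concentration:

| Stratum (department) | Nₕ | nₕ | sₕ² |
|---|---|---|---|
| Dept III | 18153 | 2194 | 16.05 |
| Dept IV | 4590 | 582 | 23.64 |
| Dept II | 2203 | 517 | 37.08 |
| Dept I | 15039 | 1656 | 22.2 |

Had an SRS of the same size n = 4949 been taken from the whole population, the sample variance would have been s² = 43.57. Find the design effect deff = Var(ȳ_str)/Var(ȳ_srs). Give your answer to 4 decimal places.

Var(ȳ_str) = Σ Wₕ²(1−fₕ)sₕ²/nₕ with Wₕ = Nₕ/39985:
  Dept III: (18153/39985)²·(1−2194/18153)·16.05/2194 = 0.0013255567
  Dept IV: (4590/39985)²·(1−582/4590)·23.64/582 = 4.673806 × 10^-4
  Dept II: (2203/39985)²·(1−517/2203)·37.08/517 = 1.6661997 × 10^-4
  Dept I: (15039/39985)²·(1−1656/15039)·22.2/1656 = 0.0016876053
  → Var(ȳ_str) = 0.0036471626.
Var(ȳ_srs) = (1 − 4949/39985)·43.57/4949 = 0.0077141401.
deff = 0.0036471626 / 0.0077141401 = 0.4728.

0.4728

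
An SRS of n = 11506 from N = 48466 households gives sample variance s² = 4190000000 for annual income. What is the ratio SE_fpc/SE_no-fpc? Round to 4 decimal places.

0.8733

f = n/N = 11506/48466 = 0.23740354.
SE_no-fpc = √(s²/n) = 603.45491; SE_fpc = √((1−f)s²/n) = 526.97768.
Ratio = √(1−f) = 0.87326769.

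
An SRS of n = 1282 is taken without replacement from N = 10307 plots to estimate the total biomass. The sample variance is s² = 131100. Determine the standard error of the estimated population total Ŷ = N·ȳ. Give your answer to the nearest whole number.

Var(Ŷ) = N²·Var(ȳ) = N²·(1 − n/N)·s²/n.
f = 1282/10307 = 0.12438149; Var(ȳ) = 0.87561851·131100/1282 = 89.542579.
Var(Ŷ) = 10307² · 89.542579 = 9.5124886 × 10^9.
SE(Ŷ) = √(9.5124886 × 10^9) = 97532.

97532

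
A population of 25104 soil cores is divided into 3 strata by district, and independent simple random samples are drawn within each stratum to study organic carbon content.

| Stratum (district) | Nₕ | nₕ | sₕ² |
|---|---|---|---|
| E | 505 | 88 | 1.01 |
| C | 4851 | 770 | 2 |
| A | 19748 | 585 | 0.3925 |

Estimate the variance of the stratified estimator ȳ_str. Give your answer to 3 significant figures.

Var(ȳ_str) = Σₕ Wₕ²(1 − fₕ)sₕ²/nₕ with Wₕ = Nₕ/N, N = 25104.
E: Wₕ = 0.02011632; term = 0.02011632²·(1 − 0.17425743)·1.01/88 = 3.8351317 × 10^-6.
C: Wₕ = 0.19323614; term = 0.19323614²·(1 − 0.15873016)·2/770 = 8.1592697 × 10^-5.
A: Wₕ = 0.78664755; term = 0.78664755²·(1 − 0.02962325)·0.3925/585 = 4.0288821 × 10^-4.
Sum = 4.8831604 × 10^-4.

4.88 × 10^-4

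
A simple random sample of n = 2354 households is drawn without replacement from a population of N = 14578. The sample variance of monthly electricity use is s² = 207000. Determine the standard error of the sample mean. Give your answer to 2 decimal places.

Under SRS without replacement, Var(ȳ) = (1 − f)·s²/n with f = n/N = 2354/14578 = 0.16147620.
Var(ȳ) = (1 − 0.16147620)·207000/2354 = 0.83852380·87.935429 = 73.73595.
SE(ȳ) = √(73.73595) = 8.59.

8.59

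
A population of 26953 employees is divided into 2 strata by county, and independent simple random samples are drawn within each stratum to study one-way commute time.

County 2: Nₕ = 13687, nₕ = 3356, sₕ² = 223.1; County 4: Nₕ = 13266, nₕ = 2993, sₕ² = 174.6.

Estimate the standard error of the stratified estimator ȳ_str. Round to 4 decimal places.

Var(ȳ_str) = Σₕ Wₕ²(1 − fₕ)sₕ²/nₕ with Wₕ = Nₕ/N, N = 26953.
County 2: Wₕ = 0.50780989; term = 0.50780989²·(1 − 0.24519617)·223.1/3356 = 0.012939397.
County 4: Wₕ = 0.49219011; term = 0.49219011²·(1 − 0.22561435)·174.6/2993 = 0.010943609.
Sum = 0.023883006.
SE = √(0.023883006) = 0.1545.

0.1545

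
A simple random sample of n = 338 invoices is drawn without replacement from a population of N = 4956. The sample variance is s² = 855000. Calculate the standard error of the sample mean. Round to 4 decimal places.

Under SRS without replacement, Var(ȳ) = (1 − f)·s²/n with f = n/N = 338/4956 = 0.06820016.
Var(ȳ) = (1 − 0.06820016)·855000/338 = 0.93179984·2529.5858 = 2357.0676.
SE(ȳ) = √(2357.0676) = 48.5496.

48.5496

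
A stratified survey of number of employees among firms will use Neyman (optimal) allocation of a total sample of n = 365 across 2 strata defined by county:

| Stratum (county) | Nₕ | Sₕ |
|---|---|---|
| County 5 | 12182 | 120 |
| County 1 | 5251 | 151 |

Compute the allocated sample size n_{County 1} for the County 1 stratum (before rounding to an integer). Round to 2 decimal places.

Neyman allocation: nₕ = n·NₕSₕ / Σⱼ NⱼSⱼ.
Σ NⱼSⱼ = 12182·120 + 5251·151 = 2.254741 × 10^6.
n_{County 1} = 365·5251·151 / (2.254741 × 10^6) = 128.36.

128.36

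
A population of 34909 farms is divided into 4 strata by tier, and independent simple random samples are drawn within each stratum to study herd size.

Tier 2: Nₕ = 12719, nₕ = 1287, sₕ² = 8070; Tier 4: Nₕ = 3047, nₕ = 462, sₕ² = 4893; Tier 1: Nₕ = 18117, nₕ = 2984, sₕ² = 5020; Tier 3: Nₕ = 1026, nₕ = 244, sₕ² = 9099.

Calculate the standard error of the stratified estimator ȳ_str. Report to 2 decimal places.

Var(ȳ_str) = Σₕ Wₕ²(1 − fₕ)sₕ²/nₕ with Wₕ = Nₕ/N, N = 34909.
Tier 2: Wₕ = 0.36434730; term = 0.36434730²·(1 − 0.10118720)·8070/1287 = 0.7481615.
Tier 4: Wₕ = 0.08728408; term = 0.08728408²·(1 − 0.15162455)·4893/462 = 0.068452833.
Tier 1: Wₕ = 0.51897791; term = 0.51897791²·(1 − 0.16470718)·5020/2984 = 0.37847866.
Tier 3: Wₕ = 0.02939070; term = 0.02939070²·(1 − 0.23781676)·9099/244 = 0.024551789.
Sum = 1.2196448.
SE = √(1.2196448) = 1.10.

1.10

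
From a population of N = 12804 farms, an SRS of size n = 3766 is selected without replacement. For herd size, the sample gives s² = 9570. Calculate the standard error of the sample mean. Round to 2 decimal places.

Under SRS without replacement, Var(ȳ) = (1 − f)·s²/n with f = n/N = 3766/12804 = 0.29412684.
Var(ȳ) = (1 − 0.29412684)·9570/3766 = 0.70587316·2.5411577 = 1.793735.
SE(ȳ) = √(1.793735) = 1.34.

1.34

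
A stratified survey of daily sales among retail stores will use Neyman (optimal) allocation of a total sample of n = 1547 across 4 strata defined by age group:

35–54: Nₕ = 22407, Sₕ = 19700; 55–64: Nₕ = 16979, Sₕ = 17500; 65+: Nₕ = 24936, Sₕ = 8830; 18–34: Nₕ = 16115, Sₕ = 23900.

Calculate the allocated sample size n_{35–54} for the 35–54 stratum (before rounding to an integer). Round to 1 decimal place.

508.1

Neyman allocation: nₕ = n·NₕSₕ / Σⱼ NⱼSⱼ.
Σ NⱼSⱼ = 22407·19700 + 16979·17500 + 24936·8830 + 16115·23900 = 1.3438838 × 10^9.
n_{35–54} = 1547·22407·19700 / (1.3438838 × 10^9) = 508.1.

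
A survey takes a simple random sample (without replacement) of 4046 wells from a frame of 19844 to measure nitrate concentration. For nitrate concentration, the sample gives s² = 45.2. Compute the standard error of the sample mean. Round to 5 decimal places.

Under SRS without replacement, Var(ȳ) = (1 − f)·s²/n with f = n/N = 4046/19844 = 0.20389034.
Var(ȳ) = (1 − 0.20389034)·45.2/4046 = 0.79610966·0.011171527 = 0.0088937609.
SE(ȳ) = √(0.0088937609) = 0.09431.

0.09431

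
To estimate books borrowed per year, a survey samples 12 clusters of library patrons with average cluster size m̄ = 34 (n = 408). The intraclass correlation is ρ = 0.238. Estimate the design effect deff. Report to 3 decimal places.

deff = 1 + (34 − 1)·0.238 = 1 + 7.854 = 8.854.

8.854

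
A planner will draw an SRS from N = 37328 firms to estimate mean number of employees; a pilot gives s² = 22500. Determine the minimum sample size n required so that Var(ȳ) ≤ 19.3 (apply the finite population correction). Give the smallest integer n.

1131

Without fpc, n₀ = s²/D = 22500/19.3 = 1165.8031.
With fpc, (1 − n/N)·s²/n ≤ D requires n ≥ n₀/(1 + n₀/N) = 1165.8031/(1 + 1165.8031/37328) = 1130.4962.
Rounding up, n = 1131.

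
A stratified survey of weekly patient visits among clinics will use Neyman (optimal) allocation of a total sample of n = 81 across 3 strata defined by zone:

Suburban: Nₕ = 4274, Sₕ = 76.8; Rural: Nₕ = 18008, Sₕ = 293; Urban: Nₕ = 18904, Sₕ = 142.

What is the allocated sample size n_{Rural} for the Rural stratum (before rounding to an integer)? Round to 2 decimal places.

Neyman allocation: nₕ = n·NₕSₕ / Σⱼ NⱼSⱼ.
Σ NⱼSⱼ = 4274·76.8 + 18008·293 + 18904·142 = 8.2889552 × 10^6.
n_{Rural} = 81·18008·293 / (8.2889552 × 10^6) = 51.56.

51.56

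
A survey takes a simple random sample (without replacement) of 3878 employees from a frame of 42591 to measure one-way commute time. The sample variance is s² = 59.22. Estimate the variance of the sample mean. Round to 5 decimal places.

0.01388

Under SRS without replacement, Var(ȳ) = (1 − f)·s²/n with f = n/N = 3878/42591 = 0.09105210.
Var(ȳ) = (1 − 0.09105210)·59.22/3878 = 0.90894790·0.015270758 = 0.013880324.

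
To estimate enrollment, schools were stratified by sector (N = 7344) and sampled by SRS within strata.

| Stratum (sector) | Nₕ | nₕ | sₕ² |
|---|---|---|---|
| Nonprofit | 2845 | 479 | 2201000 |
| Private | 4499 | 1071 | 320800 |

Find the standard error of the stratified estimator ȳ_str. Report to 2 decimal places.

Var(ȳ_str) = Σₕ Wₕ²(1 − fₕ)sₕ²/nₕ with Wₕ = Nₕ/N, N = 7344.
Nonprofit: Wₕ = 0.38739107; term = 0.38739107²·(1 − 0.16836555)·2201000/479 = 573.47726.
Private: Wₕ = 0.61260893; term = 0.61260893²·(1 − 0.23805290)·320800/1071 = 85.651773.
Sum = 659.12903.
SE = √(659.12903) = 25.67.

25.67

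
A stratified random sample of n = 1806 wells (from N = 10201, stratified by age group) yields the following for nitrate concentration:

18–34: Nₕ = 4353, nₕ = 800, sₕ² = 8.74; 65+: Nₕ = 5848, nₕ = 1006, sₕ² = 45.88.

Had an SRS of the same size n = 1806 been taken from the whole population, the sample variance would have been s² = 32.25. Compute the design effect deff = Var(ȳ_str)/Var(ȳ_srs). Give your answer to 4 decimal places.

0.9550

Var(ȳ_str) = Σ Wₕ²(1−fₕ)sₕ²/nₕ with Wₕ = Nₕ/10201:
  18–34: (4353/10201)²·(1−800/4353)·8.74/800 = 0.0016237525
  65+: (5848/10201)²·(1−1006/5848)·45.88/1006 = 0.012410009
  → Var(ȳ_str) = 0.014033762.
Var(ȳ_srs) = (1 − 1806/10201)·32.25/1806 = 0.014695688.
deff = 0.014033762 / 0.014695688 = 0.9550.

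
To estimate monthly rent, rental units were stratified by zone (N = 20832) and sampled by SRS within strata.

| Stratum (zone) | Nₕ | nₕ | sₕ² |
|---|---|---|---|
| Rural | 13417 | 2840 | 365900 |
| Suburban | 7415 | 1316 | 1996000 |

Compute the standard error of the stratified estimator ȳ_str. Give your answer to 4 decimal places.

14.1488

Var(ȳ_str) = Σₕ Wₕ²(1 − fₕ)sₕ²/nₕ with Wₕ = Nₕ/N, N = 20832.
Rural: Wₕ = 0.64405722; term = 0.64405722²·(1 − 0.21167176)·365900/2840 = 42.130834.
Suburban: Wₕ = 0.35594278; term = 0.35594278²·(1 − 0.17747808)·1996000/1316 = 158.05655.
Sum = 200.18738.
SE = √(200.18738) = 14.1488.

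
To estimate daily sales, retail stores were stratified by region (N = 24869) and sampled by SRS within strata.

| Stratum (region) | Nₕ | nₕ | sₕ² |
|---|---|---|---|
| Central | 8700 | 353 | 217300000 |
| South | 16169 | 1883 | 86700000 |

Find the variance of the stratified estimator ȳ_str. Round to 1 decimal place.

89476.7

Var(ȳ_str) = Σₕ Wₕ²(1 − fₕ)sₕ²/nₕ with Wₕ = Nₕ/N, N = 24869.
Central: Wₕ = 0.34983313; term = 0.34983313²·(1 − 0.04057471)·217300000/353 = 72279.983.
South: Wₕ = 0.65016687; term = 0.65016687²·(1 − 0.11645742)·86700000/1883 = 17196.733.
Sum = 89476.716.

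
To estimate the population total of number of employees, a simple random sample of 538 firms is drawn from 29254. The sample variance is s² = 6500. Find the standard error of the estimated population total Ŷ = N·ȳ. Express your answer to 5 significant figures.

Var(Ŷ) = N²·Var(ȳ) = N²·(1 − n/N)·s²/n.
f = 538/29254 = 0.01839065; Var(ȳ) = 0.98160935·6500/538 = 11.859593.
Var(Ŷ) = 29254² · 11.859593 = 1.0149398 × 10^10.
SE(Ŷ) = √(1.0149398 × 10^10) = 100740.

100740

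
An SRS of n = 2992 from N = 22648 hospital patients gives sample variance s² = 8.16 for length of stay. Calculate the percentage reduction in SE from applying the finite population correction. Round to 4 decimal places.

f = n/N = 2992/22648 = 0.13210880.
SE_no-fpc = √(s²/n) = 0.052223297; SE_fpc = √((1−f)s²/n) = 0.048651578.
Ratio = √(1−f) = 0.93160679. Reduction = 100·(1 − 0.93160679) = 6.8393%.

6.8393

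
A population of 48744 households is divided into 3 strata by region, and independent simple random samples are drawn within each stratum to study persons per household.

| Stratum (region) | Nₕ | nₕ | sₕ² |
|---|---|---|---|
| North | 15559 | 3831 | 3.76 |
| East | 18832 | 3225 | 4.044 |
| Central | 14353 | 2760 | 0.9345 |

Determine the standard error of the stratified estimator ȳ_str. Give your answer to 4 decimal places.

0.0159

Var(ȳ_str) = Σₕ Wₕ²(1 − fₕ)sₕ²/nₕ with Wₕ = Nₕ/N, N = 48744.
North: Wₕ = 0.31919826; term = 0.31919826²·(1 − 0.24622405)·3.76/3831 = 7.5377026 × 10^-5.
East: Wₕ = 0.38634499; term = 0.38634499²·(1 − 0.17125106)·4.044/3225 = 1.5511542 × 10^-4.
Central: Wₕ = 0.29445675; term = 0.29445675²·(1 − 0.19229429)·0.9345/2760 = 2.3711903 × 10^-5.
Sum = 2.5420435 × 10^-4.
SE = √(2.5420435 × 10^-4) = 0.0159.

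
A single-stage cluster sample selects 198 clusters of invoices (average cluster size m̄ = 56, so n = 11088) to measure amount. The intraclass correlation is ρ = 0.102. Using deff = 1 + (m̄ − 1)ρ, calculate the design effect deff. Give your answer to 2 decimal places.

6.61

deff = 1 + (56 − 1)·0.102 = 1 + 5.61 = 6.61.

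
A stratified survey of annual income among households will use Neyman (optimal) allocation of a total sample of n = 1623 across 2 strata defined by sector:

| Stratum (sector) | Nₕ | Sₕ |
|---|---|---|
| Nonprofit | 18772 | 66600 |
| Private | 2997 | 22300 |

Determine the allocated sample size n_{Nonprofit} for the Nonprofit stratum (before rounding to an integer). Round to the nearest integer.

Neyman allocation: nₕ = n·NₕSₕ / Σⱼ NⱼSⱼ.
Σ NⱼSⱼ = 18772·66600 + 2997·22300 = 1.3170483 × 10^9.
n_{Nonprofit} = 1623·18772·66600 / (1.3170483 × 10^9) = 1541.

1541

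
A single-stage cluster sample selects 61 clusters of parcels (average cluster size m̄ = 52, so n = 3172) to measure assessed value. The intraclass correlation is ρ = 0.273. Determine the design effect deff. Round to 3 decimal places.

deff = 1 + (52 − 1)·0.273 = 1 + 13.923 = 14.923.

14.923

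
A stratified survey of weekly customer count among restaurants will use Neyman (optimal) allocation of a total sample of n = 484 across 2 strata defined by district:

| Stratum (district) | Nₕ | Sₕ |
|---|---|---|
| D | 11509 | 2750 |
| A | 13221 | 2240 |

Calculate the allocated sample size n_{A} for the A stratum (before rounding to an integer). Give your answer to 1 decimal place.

234.0

Neyman allocation: nₕ = n·NₕSₕ / Σⱼ NⱼSⱼ.
Σ NⱼSⱼ = 11509·2750 + 13221·2240 = 6.126479 × 10^7.
n_{A} = 484·13221·2240 / (6.126479 × 10^7) = 234.0.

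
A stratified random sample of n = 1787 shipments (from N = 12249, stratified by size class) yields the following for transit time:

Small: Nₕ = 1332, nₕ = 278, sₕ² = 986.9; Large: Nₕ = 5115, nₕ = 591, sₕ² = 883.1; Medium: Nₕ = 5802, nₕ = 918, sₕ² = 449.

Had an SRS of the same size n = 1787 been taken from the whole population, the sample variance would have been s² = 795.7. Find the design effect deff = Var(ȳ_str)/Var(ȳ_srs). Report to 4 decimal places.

Var(ȳ_str) = Σ Wₕ²(1−fₕ)sₕ²/nₕ with Wₕ = Nₕ/12249:
  Small: (1332/12249)²·(1−278/1332)·986.9/278 = 0.033217881
  Large: (5115/12249)²·(1−591/5115)·883.1/591 = 0.23045672
  Medium: (5802/12249)²·(1−918/5802)·449/918 = 0.092375281
  → Var(ȳ_str) = 0.35604988.
Var(ȳ_srs) = (1 − 1787/12249)·795.7/1787 = 0.380311.
deff = 0.35604988 / 0.380311 = 0.9362.

0.9362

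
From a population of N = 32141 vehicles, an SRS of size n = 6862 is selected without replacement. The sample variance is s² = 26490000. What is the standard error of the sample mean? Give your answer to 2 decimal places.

55.10

Under SRS without replacement, Var(ȳ) = (1 − f)·s²/n with f = n/N = 6862/32141 = 0.21349678.
Var(ȳ) = (1 − 0.21349678)·26490000/6862 = 0.78650322·3860.3906 = 3036.2096.
SE(ȳ) = √(3036.2096) = 55.10.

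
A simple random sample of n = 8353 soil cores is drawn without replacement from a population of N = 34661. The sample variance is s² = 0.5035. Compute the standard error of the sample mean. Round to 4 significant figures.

Under SRS without replacement, Var(ȳ) = (1 − f)·s²/n with f = n/N = 8353/34661 = 0.24099132.
Var(ȳ) = (1 − 0.24099132)·0.5035/8353 = 0.75900868·6.0277745 × 10^-5 = 4.5751332 × 10^-5.
SE(ȳ) = √(4.5751332 × 10^-5) = 0.006764.

0.006764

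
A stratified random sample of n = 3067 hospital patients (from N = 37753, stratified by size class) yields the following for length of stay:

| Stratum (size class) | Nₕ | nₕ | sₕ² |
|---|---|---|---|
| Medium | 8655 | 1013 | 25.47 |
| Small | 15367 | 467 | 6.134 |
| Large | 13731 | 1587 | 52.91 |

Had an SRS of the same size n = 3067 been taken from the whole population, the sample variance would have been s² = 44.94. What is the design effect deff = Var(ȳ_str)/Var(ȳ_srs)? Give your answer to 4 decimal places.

Var(ȳ_str) = Σ Wₕ²(1−fₕ)sₕ²/nₕ with Wₕ = Nₕ/37753:
  Medium: (8655/37753)²·(1−1013/8655)·25.47/1013 = 0.0011667845
  Small: (15367/37753)²·(1−467/15367)·6.134/467 = 0.0021100819
  Large: (13731/37753)²·(1−1587/13731)·52.91/1587 = 0.0039005139
  → Var(ȳ_str) = 0.0071773803.
Var(ȳ_srs) = (1 − 3067/37753)·44.94/3067 = 0.013462386.
deff = 0.0071773803 / 0.013462386 = 0.5331.

0.5331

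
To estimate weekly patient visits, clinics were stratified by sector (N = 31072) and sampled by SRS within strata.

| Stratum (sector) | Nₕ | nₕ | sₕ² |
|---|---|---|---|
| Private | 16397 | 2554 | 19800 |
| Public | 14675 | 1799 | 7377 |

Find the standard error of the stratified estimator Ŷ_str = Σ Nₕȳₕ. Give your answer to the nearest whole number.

Var(Ŷ_str) = Σₕ Nₕ²(1 − fₕ)sₕ²/nₕ.
Private: 16397²·(1 − 2554/16397)·19800/2554 = 1.7597011 × 10^9.
Public: 14675²·(1 − 1799/14675)·7377/1799 = 7.7483227 × 10^8.
Sum = 2.5345334 × 10^9.
SE = √(2.5345334 × 10^9) = 50344.

50344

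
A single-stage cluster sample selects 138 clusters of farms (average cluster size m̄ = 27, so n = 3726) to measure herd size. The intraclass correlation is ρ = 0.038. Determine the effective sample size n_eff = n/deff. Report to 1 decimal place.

deff = 1 + (27 − 1)·0.038 = 1 + 0.988 = 1.988.
n_eff = 3726 / 1.988 = 1874.2.

1874.2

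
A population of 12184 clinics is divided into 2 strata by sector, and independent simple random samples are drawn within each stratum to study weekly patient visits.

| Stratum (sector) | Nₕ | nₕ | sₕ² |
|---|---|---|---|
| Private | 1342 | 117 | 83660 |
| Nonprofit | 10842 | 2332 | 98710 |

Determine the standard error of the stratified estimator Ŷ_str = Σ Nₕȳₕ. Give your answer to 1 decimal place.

Var(Ŷ_str) = Σₕ Nₕ²(1 − fₕ)sₕ²/nₕ.
Private: 1342²·(1 − 117/1342)·83660/117 = 1.1754945 × 10^9.
Nonprofit: 10842²·(1 − 2332/10842)·98710/2332 = 3.9054544 × 10^9.
Sum = 5.0809489 × 10^9.
SE = √(5.0809489 × 10^9) = 71280.8.

71280.8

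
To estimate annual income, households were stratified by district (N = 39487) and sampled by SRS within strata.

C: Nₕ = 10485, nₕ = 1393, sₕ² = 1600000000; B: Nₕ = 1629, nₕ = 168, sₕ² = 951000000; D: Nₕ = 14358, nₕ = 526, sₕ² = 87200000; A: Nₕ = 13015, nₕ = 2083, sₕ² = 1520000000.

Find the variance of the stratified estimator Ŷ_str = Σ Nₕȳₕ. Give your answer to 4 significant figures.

Var(Ŷ_str) = Σₕ Nₕ²(1 − fₕ)sₕ²/nₕ.
C: 10485²·(1 − 1393/10485)·1600000000/1393 = 1.0949562 × 10^14.
B: 1629²·(1 − 168/1629)·951000000/168 = 1.3472325 × 10^13.
D: 14358²·(1 − 526/14358)·87200000/526 = 3.2923778 × 10^13.
A: 13015²·(1 − 2083/13015)·1520000000/2083 = 1.0382409 × 10^14.
Sum = 2.5971581 × 10^14.

2.597 × 10^14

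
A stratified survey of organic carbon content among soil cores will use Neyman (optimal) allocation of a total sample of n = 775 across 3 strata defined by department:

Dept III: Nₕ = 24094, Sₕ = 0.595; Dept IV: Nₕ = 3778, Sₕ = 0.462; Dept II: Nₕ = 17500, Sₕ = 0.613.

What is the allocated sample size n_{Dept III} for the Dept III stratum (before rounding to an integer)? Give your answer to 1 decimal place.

414.4

Neyman allocation: nₕ = n·NₕSₕ / Σⱼ NⱼSⱼ.
Σ NⱼSⱼ = 24094·0.595 + 3778·0.462 + 17500·0.613 = 26808.866.
n_{Dept III} = 775·24094·0.595 / 26808.866 = 414.4.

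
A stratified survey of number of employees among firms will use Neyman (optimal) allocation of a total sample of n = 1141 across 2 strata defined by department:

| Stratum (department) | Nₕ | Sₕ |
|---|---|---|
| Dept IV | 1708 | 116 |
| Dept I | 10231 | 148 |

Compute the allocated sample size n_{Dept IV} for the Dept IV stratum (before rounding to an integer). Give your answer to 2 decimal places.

Neyman allocation: nₕ = n·NₕSₕ / Σⱼ NⱼSⱼ.
Σ NⱼSⱼ = 1708·116 + 10231·148 = 1.712316 × 10^6.
n_{Dept IV} = 1141·1708·116 / (1.712316 × 10^6) = 132.02.

132.02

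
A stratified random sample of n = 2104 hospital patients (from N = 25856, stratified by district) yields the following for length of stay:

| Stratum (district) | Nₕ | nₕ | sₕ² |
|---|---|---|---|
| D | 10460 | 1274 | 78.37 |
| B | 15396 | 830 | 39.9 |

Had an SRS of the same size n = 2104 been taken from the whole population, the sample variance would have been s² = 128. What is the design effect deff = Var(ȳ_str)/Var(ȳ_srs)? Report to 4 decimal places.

0.4467

Var(ȳ_str) = Σ Wₕ²(1−fₕ)sₕ²/nₕ with Wₕ = Nₕ/25856:
  D: (10460/25856)²·(1−1274/10460)·78.37/1274 = 0.0088412947
  B: (15396/25856)²·(1−830/15396)·39.9/830 = 0.016125765
  → Var(ȳ_str) = 0.02496706.
Var(ȳ_srs) = (1 − 2104/25856)·128/2104 = 0.055886007.
deff = 0.02496706 / 0.055886007 = 0.4467.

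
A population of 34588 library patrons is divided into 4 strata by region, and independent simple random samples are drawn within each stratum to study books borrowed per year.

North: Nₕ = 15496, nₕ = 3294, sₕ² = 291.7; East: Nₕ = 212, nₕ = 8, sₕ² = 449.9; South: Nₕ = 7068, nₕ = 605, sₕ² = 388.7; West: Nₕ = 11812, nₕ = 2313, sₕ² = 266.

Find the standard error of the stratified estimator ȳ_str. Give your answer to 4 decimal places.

0.2266

Var(ȳ_str) = Σₕ Wₕ²(1 − fₕ)sₕ²/nₕ with Wₕ = Nₕ/N, N = 34588.
North: Wₕ = 0.44801665; term = 0.44801665²·(1 − 0.21257099)·291.7/3294 = 0.013996278.
East: Wₕ = 0.00612929; term = 0.00612929²·(1 − 0.03773585)·449.9/8 = 0.0020330176.
South: Wₕ = 0.20434833; term = 0.20434833²·(1 − 0.08559706)·388.7/605 = 0.024532339.
West: Wₕ = 0.34150572; term = 0.34150572²·(1 − 0.19581781)·266/2313 = 0.010785901.
Sum = 0.051347536.
SE = √(0.051347536) = 0.2266.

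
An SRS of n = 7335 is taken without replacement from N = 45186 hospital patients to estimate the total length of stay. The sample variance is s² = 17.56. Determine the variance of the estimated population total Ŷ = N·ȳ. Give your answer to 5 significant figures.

4.0945 × 10^6

Var(Ŷ) = N²·Var(ȳ) = N²·(1 − n/N)·s²/n.
f = 7335/45186 = 0.16232904; Var(ȳ) = 0.83767096·17.56/7335 = 0.0020053854.
Var(Ŷ) = 45186² · 0.0020053854 = 4.094545 × 10^6.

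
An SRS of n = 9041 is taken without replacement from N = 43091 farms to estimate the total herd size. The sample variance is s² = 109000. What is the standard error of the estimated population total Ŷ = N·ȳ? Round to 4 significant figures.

Var(Ŷ) = N²·Var(ȳ) = N²·(1 − n/N)·s²/n.
f = 9041/43091 = 0.20981179; Var(ȳ) = 0.79018821·109000/9041 = 9.5266579.
Var(Ŷ) = 43091² · 9.5266579 = 1.7689425 × 10^10.
SE(Ŷ) = √(1.7689425 × 10^10) = 133000.

133000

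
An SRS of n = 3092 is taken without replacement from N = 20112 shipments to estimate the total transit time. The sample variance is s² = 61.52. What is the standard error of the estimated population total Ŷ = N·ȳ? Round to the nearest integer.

2610

Var(Ŷ) = N²·Var(ȳ) = N²·(1 − n/N)·s²/n.
f = 3092/20112 = 0.15373906; Var(ȳ) = 0.84626094·61.52/3092 = 0.016837637.
Var(Ŷ) = 20112² · 0.016837637 = 6.8106986 × 10^6.
SE(Ŷ) = √(6.8106986 × 10^6) = 2610.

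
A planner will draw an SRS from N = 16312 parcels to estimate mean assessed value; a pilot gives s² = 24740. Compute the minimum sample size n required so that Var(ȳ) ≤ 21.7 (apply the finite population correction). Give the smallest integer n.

Without fpc, n₀ = s²/D = 24740/21.7 = 1140.0922.
With fpc, (1 − n/N)·s²/n ≤ D requires n ≥ n₀/(1 + n₀/N) = 1140.0922/(1 + 1140.0922/16312) = 1065.6134.
Rounding up, n = 1066.

1066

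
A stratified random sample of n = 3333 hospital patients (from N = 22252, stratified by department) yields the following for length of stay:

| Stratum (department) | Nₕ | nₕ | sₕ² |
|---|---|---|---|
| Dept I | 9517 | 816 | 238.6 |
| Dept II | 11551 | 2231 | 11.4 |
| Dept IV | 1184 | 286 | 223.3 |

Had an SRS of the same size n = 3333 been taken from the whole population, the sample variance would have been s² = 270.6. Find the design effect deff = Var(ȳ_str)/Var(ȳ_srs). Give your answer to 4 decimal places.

0.7488

Var(ȳ_str) = Σ Wₕ²(1−fₕ)sₕ²/nₕ with Wₕ = Nₕ/22252:
  Dept I: (9517/22252)²·(1−816/9517)·238.6/816 = 0.048900288
  Dept II: (11551/22252)²·(1−2231/11551)·11.4/2231 = 0.0011109709
  Dept IV: (1184/22252)²·(1−286/1184)·223.3/286 = 0.001676535
  → Var(ȳ_str) = 0.051687794.
Var(ȳ_srs) = (1 − 3333/22252)·270.6/3333 = 0.069027414.
deff = 0.051687794 / 0.069027414 = 0.7488.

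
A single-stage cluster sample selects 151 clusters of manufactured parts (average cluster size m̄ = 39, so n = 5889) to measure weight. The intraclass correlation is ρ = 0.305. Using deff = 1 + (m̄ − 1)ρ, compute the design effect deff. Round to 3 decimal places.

12.590

deff = 1 + (39 − 1)·0.305 = 1 + 11.59 = 12.59.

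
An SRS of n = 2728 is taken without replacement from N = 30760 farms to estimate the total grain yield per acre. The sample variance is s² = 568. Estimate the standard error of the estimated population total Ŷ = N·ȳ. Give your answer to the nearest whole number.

13399

Var(Ŷ) = N²·Var(ȳ) = N²·(1 − n/N)·s²/n.
f = 2728/30760 = 0.08868661; Var(ȳ) = 0.91131339·568/2728 = 0.1897456.
Var(Ŷ) = 30760² · 0.1897456 = 1.7953304 × 10^8.
SE(Ŷ) = √(1.7953304 × 10^8) = 13399.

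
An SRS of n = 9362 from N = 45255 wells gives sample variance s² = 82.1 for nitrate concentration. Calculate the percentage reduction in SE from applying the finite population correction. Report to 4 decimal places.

f = n/N = 9362/45255 = 0.20687217.
SE_no-fpc = √(s²/n) = 0.093645575; SE_fpc = √((1−f)s²/n) = 0.083398618.
Ratio = √(1−f) = 0.89057725. Reduction = 100·(1 − 0.89057725) = 10.9423%.

10.9423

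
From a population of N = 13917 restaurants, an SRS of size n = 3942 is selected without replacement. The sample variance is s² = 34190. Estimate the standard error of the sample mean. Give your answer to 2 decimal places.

Under SRS without replacement, Var(ȳ) = (1 − f)·s²/n with f = n/N = 3942/13917 = 0.28325070.
Var(ȳ) = (1 − 0.28325070)·34190/3942 = 0.71674930·8.6732623 = 6.2165547.
SE(ȳ) = √(6.2165547) = 2.49.

2.49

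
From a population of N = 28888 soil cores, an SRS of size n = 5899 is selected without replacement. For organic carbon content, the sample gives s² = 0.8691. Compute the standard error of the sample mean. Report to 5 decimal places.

0.01083

Under SRS without replacement, Var(ȳ) = (1 − f)·s²/n with f = n/N = 5899/28888 = 0.20420244.
Var(ȳ) = (1 − 0.20420244)·0.8691/5899 = 0.79579756·1.4733006 × 10^-4 = 1.172449 × 10^-4.
SE(ȳ) = √(1.172449 × 10^-4) = 0.01083.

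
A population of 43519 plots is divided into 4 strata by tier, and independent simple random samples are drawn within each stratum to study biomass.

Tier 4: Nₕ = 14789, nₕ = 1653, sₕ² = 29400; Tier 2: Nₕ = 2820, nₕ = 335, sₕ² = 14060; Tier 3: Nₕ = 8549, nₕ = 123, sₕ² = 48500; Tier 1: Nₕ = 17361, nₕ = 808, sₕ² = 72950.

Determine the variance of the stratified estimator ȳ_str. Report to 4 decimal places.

Var(ȳ_str) = Σₕ Wₕ²(1 − fₕ)sₕ²/nₕ with Wₕ = Nₕ/N, N = 43519.
Tier 4: Wₕ = 0.33982858; term = 0.33982858²·(1 − 0.11177226)·29400/1653 = 1.8243939.
Tier 2: Wₕ = 0.06479928; term = 0.06479928²·(1 − 0.11879433)·14060/335 = 0.15529526.
Tier 3: Wₕ = 0.19644293; term = 0.19644293²·(1 − 0.01438765)·48500/123 = 14.997387.
Tier 1: Wₕ = 0.39892920; term = 0.39892920²·(1 − 0.04654110)·72950/808 = 13.69959.
Sum = 30.676666.

30.6767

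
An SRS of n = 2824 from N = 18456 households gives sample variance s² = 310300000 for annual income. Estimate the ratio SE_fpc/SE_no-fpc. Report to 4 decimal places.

0.9203

f = n/N = 2824/18456 = 0.15301257.
SE_no-fpc = √(s²/n) = 331.48092; SE_fpc = √((1−f)s²/n) = 305.06826.
Ratio = √(1−f) = 0.92031920.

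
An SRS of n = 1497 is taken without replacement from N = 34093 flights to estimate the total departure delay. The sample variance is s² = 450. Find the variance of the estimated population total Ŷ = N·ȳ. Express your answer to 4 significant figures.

3.341 × 10^8

Var(Ŷ) = N²·Var(ȳ) = N²·(1 − n/N)·s²/n.
f = 1497/34093 = 0.04390931; Var(ȳ) = 0.95609069·450/1497 = 0.28740201.
Var(Ŷ) = 34093² · 0.28740201 = 3.3405674 × 10^8.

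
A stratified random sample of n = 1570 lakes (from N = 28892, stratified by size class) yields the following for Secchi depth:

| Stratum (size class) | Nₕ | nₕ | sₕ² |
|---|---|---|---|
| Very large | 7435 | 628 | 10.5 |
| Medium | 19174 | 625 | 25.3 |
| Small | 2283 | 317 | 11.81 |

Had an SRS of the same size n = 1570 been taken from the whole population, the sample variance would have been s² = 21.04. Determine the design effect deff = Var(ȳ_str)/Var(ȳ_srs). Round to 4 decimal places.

Var(ȳ_str) = Σ Wₕ²(1−fₕ)sₕ²/nₕ with Wₕ = Nₕ/28892:
  Very large: (7435/28892)²·(1−628/7435)·10.5/628 = 0.001013704
  Medium: (19174/28892)²·(1−625/19174)·25.3/625 = 0.017247197
  Small: (2283/28892)²·(1−317/2283)·11.81/317 = 2.0032025 × 10^-4
  → Var(ȳ_str) = 0.018461221.
Var(ȳ_srs) = (1 − 1570/28892)·21.04/1570 = 0.012673045.
deff = 0.018461221 / 0.012673045 = 1.4567.

1.4567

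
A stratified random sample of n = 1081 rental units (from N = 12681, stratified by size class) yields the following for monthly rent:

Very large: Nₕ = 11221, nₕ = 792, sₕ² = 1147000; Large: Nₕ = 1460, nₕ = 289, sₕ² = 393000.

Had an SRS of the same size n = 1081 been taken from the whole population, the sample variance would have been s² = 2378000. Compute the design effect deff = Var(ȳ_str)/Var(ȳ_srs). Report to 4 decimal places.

0.5309

Var(ȳ_str) = Σ Wₕ²(1−fₕ)sₕ²/nₕ with Wₕ = Nₕ/12681:
  Very large: (11221/12681)²·(1−792/11221)·1147000/792 = 1053.9147
  Large: (1460/12681)²·(1−289/1460)·393000/289 = 14.457642
  → Var(ȳ_str) = 1068.3723.
Var(ȳ_srs) = (1 − 1081/12681)·2378000/1081 = 2012.2903.
deff = 1068.3723 / 2012.2903 = 0.5309.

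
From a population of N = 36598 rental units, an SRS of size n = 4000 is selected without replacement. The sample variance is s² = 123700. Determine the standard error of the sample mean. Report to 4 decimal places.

5.2483

Under SRS without replacement, Var(ȳ) = (1 − f)·s²/n with f = n/N = 4000/36598 = 0.10929559.
Var(ȳ) = (1 − 0.10929559)·123700/4000 = 0.89070441·30.925 = 27.545034.
SE(ȳ) = √(27.545034) = 5.2483.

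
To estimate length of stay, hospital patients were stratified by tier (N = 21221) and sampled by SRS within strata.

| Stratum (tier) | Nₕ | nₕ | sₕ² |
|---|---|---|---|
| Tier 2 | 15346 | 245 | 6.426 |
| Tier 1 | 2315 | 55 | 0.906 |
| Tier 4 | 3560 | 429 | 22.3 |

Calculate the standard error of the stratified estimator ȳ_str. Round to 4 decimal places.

0.1224

Var(ȳ_str) = Σₕ Wₕ²(1 − fₕ)sₕ²/nₕ with Wₕ = Nₕ/N, N = 21221.
Tier 2: Wₕ = 0.72315160; term = 0.72315160²·(1 − 0.01596507)·6.426/245 = 0.013497205.
Tier 1: Wₕ = 0.10909005; term = 0.10909005²·(1 − 0.02375810)·0.906/55 = 1.9137855 × 10^-4.
Tier 4: Wₕ = 0.16775835; term = 0.16775835²·(1 − 0.12050562)·22.3/429 = 0.001286616.
Sum = 0.0149752.
SE = √(0.0149752) = 0.1224.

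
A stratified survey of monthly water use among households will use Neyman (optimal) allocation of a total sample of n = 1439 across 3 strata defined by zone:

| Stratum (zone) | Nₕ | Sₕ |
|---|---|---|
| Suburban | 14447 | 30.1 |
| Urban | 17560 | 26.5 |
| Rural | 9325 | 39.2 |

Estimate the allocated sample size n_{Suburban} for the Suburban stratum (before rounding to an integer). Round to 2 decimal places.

494.38

Neyman allocation: nₕ = n·NₕSₕ / Σⱼ NⱼSⱼ.
Σ NⱼSⱼ = 14447·30.1 + 17560·26.5 + 9325·39.2 = 1.2657347 × 10^6.
n_{Suburban} = 1439·14447·30.1 / (1.2657347 × 10^6) = 494.38.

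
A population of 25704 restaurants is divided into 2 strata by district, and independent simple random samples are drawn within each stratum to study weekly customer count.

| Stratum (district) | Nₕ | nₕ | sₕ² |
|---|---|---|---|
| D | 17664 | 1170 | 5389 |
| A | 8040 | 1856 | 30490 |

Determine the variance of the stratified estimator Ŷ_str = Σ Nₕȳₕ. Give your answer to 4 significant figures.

Var(Ŷ_str) = Σₕ Nₕ²(1 − fₕ)sₕ²/nₕ.
D: 17664²·(1 − 1170/17664)·5389/1170 = 1.3419532 × 10^9.
A: 8040²·(1 − 1856/8040)·30490/1856 = 8.1677979 × 10^8.
Sum = 2.158733 × 10^9.

2.159 × 10^9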